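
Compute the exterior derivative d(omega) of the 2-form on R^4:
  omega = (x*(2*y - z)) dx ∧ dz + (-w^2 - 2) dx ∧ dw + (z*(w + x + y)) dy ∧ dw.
d(omega) = (-2*x) dx ∧ dy ∧ dz + (z) dx ∧ dy ∧ dw + (-w - x - y) dy ∧ dz ∧ dw

For a 2-form omega = sum_{i<j} g_{ij} dx_i ∧ dx_j, the exterior derivative is
  d(omega) = sum_{i<j} d(g_{ij}) ∧ dx_i ∧ dx_j = sum_{i<j, k} (∂g_{ij}/∂x_k) dx_k ∧ dx_i ∧ dx_j.
Expand each term, using dx_k ∧ dx_i ∧ dx_j = sgn(permutation) dx_{(a)} ∧ dx_{(b)} ∧ dx_{(c)} with (a < b < c) sorted:
  d(x*(2*y - z)) includes (∂/∂y)(x*(2*y - z)) dy = (2*x) dy, which multiplied by dx ∧ dz gives (-2*x) dx ∧ dy ∧ dz
  d(z*(w + x + y)) includes (∂/∂x)(z*(w + x + y)) dx = (z) dx, which multiplied by dy ∧ dw gives (z) dx ∧ dy ∧ dw
  d(z*(w + x + y)) includes (∂/∂z)(z*(w + x + y)) dz = (w + x + y) dz, which multiplied by dy ∧ dw gives (-w - x - y) dy ∧ dz ∧ dw
Collecting like 3-forms: d(omega) = (-2*x) dx ∧ dy ∧ dz + (z) dx ∧ dy ∧ dw + (-w - x - y) dy ∧ dz ∧ dw.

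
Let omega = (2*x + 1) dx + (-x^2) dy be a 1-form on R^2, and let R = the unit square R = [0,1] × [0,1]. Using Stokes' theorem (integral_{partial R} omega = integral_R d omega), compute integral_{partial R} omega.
integral_(partial R) omega = -1

Stokes: integral_partial_R omega = integral_R d omega with d omega = (∂Q/∂x - ∂P/∂y) dx ∧ dy.
  ∂Q/∂x = -2*x
  ∂P/∂y = 0
  integrand = ∂Q/∂x - ∂P/∂y = -2*x.
Integrating over R: integral_0^1 integral_0^1 (-2*x) dx dy = -1.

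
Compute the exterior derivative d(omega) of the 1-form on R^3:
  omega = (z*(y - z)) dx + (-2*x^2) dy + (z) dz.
d(omega) = (-4*x - z) dx ∧ dy + (-y + 2*z) dx ∧ dz

For a 1-form omega = sum_i f_i dx_i, the exterior derivative is
  d(omega) = sum_{i < j} (∂f_j/∂x_i - ∂f_i/∂x_j) dx_i ∧ dx_j.
  coefficient of dx ∧ dy: ∂f_2/∂x - ∂f_1/∂y = ∂(-2*x^2)/∂x - ∂(z*(y - z))/∂y = -4*x - z
  coefficient of dx ∧ dz: ∂f_3/∂x - ∂f_1/∂z = ∂(z)/∂x - ∂(z*(y - z))/∂z = -y + 2*z
Assembling: d(omega) = (-4*x - z) dx ∧ dy + (-y + 2*z) dx ∧ dz.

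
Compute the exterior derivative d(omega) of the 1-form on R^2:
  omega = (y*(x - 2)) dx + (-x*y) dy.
d(omega) = (-x - y + 2) dx ∧ dy

For a 1-form omega = sum_i f_i dx_i, the exterior derivative is
  d(omega) = sum_{i < j} (∂f_j/∂x_i - ∂f_i/∂x_j) dx_i ∧ dx_j.
  coefficient of dx ∧ dy: ∂f_2/∂x - ∂f_1/∂y = ∂(-x*y)/∂x - ∂(y*(x - 2))/∂y = -x - y + 2
Assembling: d(omega) = (-x - y + 2) dx ∧ dy.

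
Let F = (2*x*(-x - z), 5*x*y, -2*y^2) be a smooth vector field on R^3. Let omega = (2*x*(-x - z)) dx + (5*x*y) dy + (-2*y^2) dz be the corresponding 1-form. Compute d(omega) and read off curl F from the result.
d(omega) = (-4*y) dy ∧ dz + (-2*x) dz ∧ dx + (5*y) dx ∧ dy; curl F = (-4*y, -2*x, 5*y)

d omega = sum_{i<j} (∂f_j/∂x_i - ∂f_i/∂x_j) dx_i ∧ dx_j. Under the identification (dy ∧ dz, dz ∧ dx, dx ∧ dy) ↔ (e_x, e_y, e_z), the coefficients are exactly the components of curl F. Compute:
  ∂R/∂y - ∂Q/∂z = (-4*y) - (0) = -4*y
  ∂P/∂z - ∂R/∂x = (-2*x) - (0) = -2*x
  ∂Q/∂x - ∂P/∂y = (5*y) - (0) = 5*y.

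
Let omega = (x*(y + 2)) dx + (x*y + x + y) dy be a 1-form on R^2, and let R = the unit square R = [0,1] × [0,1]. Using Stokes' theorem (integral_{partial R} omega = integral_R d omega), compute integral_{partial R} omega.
integral_(partial R) omega = 1

Stokes: integral_partial_R omega = integral_R d omega with d omega = (∂Q/∂x - ∂P/∂y) dx ∧ dy.
  ∂Q/∂x = y + 1
  ∂P/∂y = x
  integrand = ∂Q/∂x - ∂P/∂y = -x + y + 1.
Integrating over R: integral_0^1 integral_0^1 (-x + y + 1) dx dy = 1.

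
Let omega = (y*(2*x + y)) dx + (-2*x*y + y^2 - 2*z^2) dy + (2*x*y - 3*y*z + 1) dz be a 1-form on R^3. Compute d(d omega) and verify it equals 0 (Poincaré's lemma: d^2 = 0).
d(d omega) = 0

Step 1: d omega = sum_{i<j} (∂f_j/∂x_i - ∂f_i/∂x_j) dx_i ∧ dx_j:
  coeff of dx ∧ dy: -2*x - 4*y
  coeff of dx ∧ dz: 2*y
  coeff of dy ∧ dz: 2*x + z
Step 2: Apply d again to each 2-form coefficient. The only possible 3-form in R^3 is dx ∧ dy ∧ dz, with coefficient
  ∂(coeff of dy∧dz)/∂x - ∂(coeff of dx∧dz)/∂y + ∂(coeff of dx∧dy)/∂z
  = ∂/∂x (2*x + z) - ∂/∂y (2*y) + ∂/∂z (-2*x - 4*y).
Each of these terms simplifies to sums of mixed partials that cancel in pairs. The result is 0 (by equality of mixed partials for smooth functions — Schwarz / Clairaut).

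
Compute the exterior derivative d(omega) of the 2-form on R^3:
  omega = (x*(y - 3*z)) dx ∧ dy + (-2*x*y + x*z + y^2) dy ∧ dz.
d(omega) = (-3*x - 2*y + z) dx ∧ dy ∧ dz

For a 2-form omega = sum_{i<j} g_{ij} dx_i ∧ dx_j, the exterior derivative is
  d(omega) = sum_{i<j} d(g_{ij}) ∧ dx_i ∧ dx_j = sum_{i<j, k} (∂g_{ij}/∂x_k) dx_k ∧ dx_i ∧ dx_j.
Expand each term, using dx_k ∧ dx_i ∧ dx_j = sgn(permutation) dx_{(a)} ∧ dx_{(b)} ∧ dx_{(c)} with (a < b < c) sorted:
  d(x*(y - 3*z)) includes (∂/∂z)(x*(y - 3*z)) dz = (-3*x) dz, which multiplied by dx ∧ dy gives (-3*x) dx ∧ dy ∧ dz
  d(-2*x*y + x*z + y^2) includes (∂/∂x)(-2*x*y + x*z + y^2) dx = (-2*y + z) dx, which multiplied by dy ∧ dz gives (-2*y + z) dx ∧ dy ∧ dz
Collecting like 3-forms: d(omega) = (-3*x - 2*y + z) dx ∧ dy ∧ dz.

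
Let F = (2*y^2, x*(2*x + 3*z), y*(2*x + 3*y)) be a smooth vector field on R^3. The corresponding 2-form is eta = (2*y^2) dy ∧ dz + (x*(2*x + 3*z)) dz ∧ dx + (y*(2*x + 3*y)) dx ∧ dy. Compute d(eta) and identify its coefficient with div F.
d(eta) = (0) dx ∧ dy ∧ dz; div F = 0

For a 2-form in R^3 of the form above, applying d gives a 3-form with coefficient ∂P/∂x + ∂Q/∂y + ∂R/∂z:
  ∂P/∂x = 0
  ∂Q/∂y = 0
  ∂R/∂z = 0
Sum = 0, which is exactly div F.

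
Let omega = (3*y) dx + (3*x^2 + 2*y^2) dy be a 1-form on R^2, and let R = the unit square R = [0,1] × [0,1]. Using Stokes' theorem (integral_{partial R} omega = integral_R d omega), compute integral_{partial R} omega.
integral_(partial R) omega = 0

Stokes: integral_partial_R omega = integral_R d omega with d omega = (∂Q/∂x - ∂P/∂y) dx ∧ dy.
  ∂Q/∂x = 6*x
  ∂P/∂y = 3
  integrand = ∂Q/∂x - ∂P/∂y = 6*x - 3.
Integrating over R: integral_0^1 integral_0^1 (6*x - 3) dx dy = 0.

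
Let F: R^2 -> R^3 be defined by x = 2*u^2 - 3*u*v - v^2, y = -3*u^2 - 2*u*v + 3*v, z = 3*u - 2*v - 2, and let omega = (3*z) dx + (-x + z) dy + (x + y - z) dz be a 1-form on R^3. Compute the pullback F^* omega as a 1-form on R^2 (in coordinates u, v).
F^* omega = (12*u^3 - 14*u^2*v + 15*u^2 - 12*u*v^2 - 60*u*v - 21*u - 2*v^3 + 19*v^2 + 37*v + 6) du + (4*u^3 - 6*u^2*v - 37*u^2 - 2*u*v^2 + 23*u*v + 37*u + 17*v^2 - 4*v - 10) dv

Using F^*(f dg) = (f ∘ F) d(g ∘ F), substitute each coordinate x_i by F_i(u, v) in f_i, and replace dx_i by d F_i = (∂F_i/∂u) du + (∂F_i/∂v) dv.
  For the x component: f_1(F) = 9*u - 6*v - 6; d F_1 = (4*u - 3*v) du + (-3*u - 2*v) dv
  For the y component: f_2(F) = -2*u^2 + 3*u*v + 3*u + v^2 - 2*v - 2; d F_2 = (-6*u - 2*v) du + (3 - 2*u) dv
  For the z component: f_3(F) = -u^2 - 5*u*v - 3*u - v^2 + 5*v + 2; d F_3 = (3) du + (-2) dv
Combining and collecting du, dv coefficients:
  coeff of du: 12*u^3 - 14*u^2*v + 15*u^2 - 12*u*v^2 - 60*u*v - 21*u - 2*v^3 + 19*v^2 + 37*v + 6
  coeff of dv: 4*u^3 - 6*u^2*v - 37*u^2 - 2*u*v^2 + 23*u*v + 37*u + 17*v^2 - 4*v - 10
F^* omega = (12*u^3 - 14*u^2*v + 15*u^2 - 12*u*v^2 - 60*u*v - 21*u - 2*v^3 + 19*v^2 + 37*v + 6) du + (4*u^3 - 6*u^2*v - 37*u^2 - 2*u*v^2 + 23*u*v + 37*u + 17*v^2 - 4*v - 10) dv.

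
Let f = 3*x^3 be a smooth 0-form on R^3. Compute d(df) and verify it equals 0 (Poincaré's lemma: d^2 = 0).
d(df) = 0

Step 1: df = sum_i (∂f/∂x_i) dx_i = (9*x^2) dx + (0) dy + (0) dz.
Step 2: Apply d again. Using the 1-form formula, the coefficient of dx ∧ dy in d(df) is ∂^2 f/∂x ∂y - ∂^2 f/∂y ∂x = (0) - (0) = 0 (equality of mixed partials for smooth f).
Similarly for dx ∧ dz and dy ∧ dz — all coefficients vanish. So d(df) = 0.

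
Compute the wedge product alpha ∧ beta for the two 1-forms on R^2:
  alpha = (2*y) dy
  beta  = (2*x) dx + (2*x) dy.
alpha ∧ beta = (-4*x*y) dx ∧ dy

Distribute the wedge, using dx_i ∧ dx_j = -dx_j ∧ dx_i and dx_i ∧ dx_i = 0. For each pair (i, j) with i < j, the coefficient of dx_i ∧ dx_j in alpha ∧ beta is (alpha_i * beta_j - alpha_j * beta_i). Collecting: alpha ∧ beta = (-4*x*y) dx ∧ dy.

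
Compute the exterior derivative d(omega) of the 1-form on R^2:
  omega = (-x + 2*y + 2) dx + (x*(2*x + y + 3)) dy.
d(omega) = (4*x + y + 1) dx ∧ dy

For a 1-form omega = sum_i f_i dx_i, the exterior derivative is
  d(omega) = sum_{i < j} (∂f_j/∂x_i - ∂f_i/∂x_j) dx_i ∧ dx_j.
  coefficient of dx ∧ dy: ∂f_2/∂x - ∂f_1/∂y = ∂(x*(2*x + y + 3))/∂x - ∂(-x + 2*y + 2)/∂y = 4*x + y + 1
Assembling: d(omega) = (4*x + y + 1) dx ∧ dy.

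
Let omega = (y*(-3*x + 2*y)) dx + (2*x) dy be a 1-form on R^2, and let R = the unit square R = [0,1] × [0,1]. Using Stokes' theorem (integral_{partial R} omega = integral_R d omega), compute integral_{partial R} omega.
integral_(partial R) omega = 3/2

Stokes: integral_partial_R omega = integral_R d omega with d omega = (∂Q/∂x - ∂P/∂y) dx ∧ dy.
  ∂Q/∂x = 2
  ∂P/∂y = -3*x + 4*y
  integrand = ∂Q/∂x - ∂P/∂y = 3*x - 4*y + 2.
Integrating over R: integral_0^1 integral_0^1 (3*x - 4*y + 2) dx dy = 3/2.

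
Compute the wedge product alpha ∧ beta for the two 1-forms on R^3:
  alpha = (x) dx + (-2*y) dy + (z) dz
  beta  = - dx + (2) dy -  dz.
alpha ∧ beta = (2*x - 2*y) dx ∧ dy + (-x + z) dx ∧ dz + (2*y - 2*z) dy ∧ dz

Distribute the wedge, using dx_i ∧ dx_j = -dx_j ∧ dx_i and dx_i ∧ dx_i = 0. For each pair (i, j) with i < j, the coefficient of dx_i ∧ dx_j in alpha ∧ beta is (alpha_i * beta_j - alpha_j * beta_i). Collecting: alpha ∧ beta = (2*x - 2*y) dx ∧ dy + (-x + z) dx ∧ dz + (2*y - 2*z) dy ∧ dz.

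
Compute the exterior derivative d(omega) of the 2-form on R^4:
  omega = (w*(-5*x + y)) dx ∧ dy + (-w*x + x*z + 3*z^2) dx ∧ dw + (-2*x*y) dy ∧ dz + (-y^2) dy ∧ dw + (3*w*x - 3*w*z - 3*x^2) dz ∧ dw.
d(omega) = (-5*x + y) dx ∧ dy ∧ dw + (3*w - 7*x - 6*z) dx ∧ dz ∧ dw + (-2*y) dx ∧ dy ∧ dz

For a 2-form omega = sum_{i<j} g_{ij} dx_i ∧ dx_j, the exterior derivative is
  d(omega) = sum_{i<j} d(g_{ij}) ∧ dx_i ∧ dx_j = sum_{i<j, k} (∂g_{ij}/∂x_k) dx_k ∧ dx_i ∧ dx_j.
Expand each term, using dx_k ∧ dx_i ∧ dx_j = sgn(permutation) dx_{(a)} ∧ dx_{(b)} ∧ dx_{(c)} with (a < b < c) sorted:
  d(w*(-5*x + y)) includes (∂/∂w)(w*(-5*x + y)) dw = (-5*x + y) dw, which multiplied by dx ∧ dy gives (-5*x + y) dx ∧ dy ∧ dw
  d(-w*x + x*z + 3*z^2) includes (∂/∂z)(-w*x + x*z + 3*z^2) dz = (x + 6*z) dz, which multiplied by dx ∧ dw gives (-x - 6*z) dx ∧ dz ∧ dw
  d(-2*x*y) includes (∂/∂x)(-2*x*y) dx = (-2*y) dx, which multiplied by dy ∧ dz gives (-2*y) dx ∧ dy ∧ dz
  d(3*w*x - 3*w*z - 3*x^2) includes (∂/∂x)(3*w*x - 3*w*z - 3*x^2) dx = (3*w - 6*x) dx, which multiplied by dz ∧ dw gives (3*w - 6*x) dx ∧ dz ∧ dw
Collecting like 3-forms: d(omega) = (-5*x + y) dx ∧ dy ∧ dw + (3*w - 7*x - 6*z) dx ∧ dz ∧ dw + (-2*y) dx ∧ dy ∧ dz.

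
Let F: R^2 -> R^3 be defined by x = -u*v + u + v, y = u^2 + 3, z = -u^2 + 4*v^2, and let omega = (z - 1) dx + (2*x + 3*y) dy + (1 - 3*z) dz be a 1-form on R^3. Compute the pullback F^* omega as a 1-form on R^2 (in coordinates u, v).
F^* omega = (-3*u^2*v + 3*u^2 + 24*u*v^2 + 4*u*v + 16*u - 4*v^3 + 4*v^2 + v - 1) du + (u^3 + 24*u^2*v - u^2 - 4*u*v^2 + u - 96*v^3 + 4*v^2 + 8*v - 1) dv

Using F^*(f dg) = (f ∘ F) d(g ∘ F), substitute each coordinate x_i by F_i(u, v) in f_i, and replace dx_i by d F_i = (∂F_i/∂u) du + (∂F_i/∂v) dv.
  For the x component: f_1(F) = -u^2 + 4*v^2 - 1; d F_1 = (1 - v) du + (1 - u) dv
  For the y component: f_2(F) = 3*u^2 - 2*u*v + 2*u + 2*v + 9; d F_2 = (2*u) du + (0) dv
  For the z component: f_3(F) = 3*u^2 - 12*v^2 + 1; d F_3 = (-2*u) du + (8*v) dv
Combining and collecting du, dv coefficients:
  coeff of du: -3*u^2*v + 3*u^2 + 24*u*v^2 + 4*u*v + 16*u - 4*v^3 + 4*v^2 + v - 1
  coeff of dv: u^3 + 24*u^2*v - u^2 - 4*u*v^2 + u - 96*v^3 + 4*v^2 + 8*v - 1
F^* omega = (-3*u^2*v + 3*u^2 + 24*u*v^2 + 4*u*v + 16*u - 4*v^3 + 4*v^2 + v - 1) du + (u^3 + 24*u^2*v - u^2 - 4*u*v^2 + u - 96*v^3 + 4*v^2 + 8*v - 1) dv.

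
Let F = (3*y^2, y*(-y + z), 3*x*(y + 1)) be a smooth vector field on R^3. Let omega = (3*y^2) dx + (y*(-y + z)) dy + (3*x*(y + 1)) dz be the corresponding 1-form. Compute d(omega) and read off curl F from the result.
d(omega) = (3*x - y) dy ∧ dz + (-3*y - 3) dz ∧ dx + (-6*y) dx ∧ dy; curl F = (3*x - y, -3*y - 3, -6*y)

d omega = sum_{i<j} (∂f_j/∂x_i - ∂f_i/∂x_j) dx_i ∧ dx_j. Under the identification (dy ∧ dz, dz ∧ dx, dx ∧ dy) ↔ (e_x, e_y, e_z), the coefficients are exactly the components of curl F. Compute:
  ∂R/∂y - ∂Q/∂z = (3*x) - (y) = 3*x - y
  ∂P/∂z - ∂R/∂x = (0) - (3*y + 3) = -3*y - 3
  ∂Q/∂x - ∂P/∂y = (0) - (6*y) = -6*y.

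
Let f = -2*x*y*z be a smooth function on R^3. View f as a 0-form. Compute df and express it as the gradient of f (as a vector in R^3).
df = (-2*y*z) dx + (-2*x*z) dy + (-2*x*y) dz; grad f = (-2*y*z, -2*x*z, -2*x*y)

For a 0-form f, d f = (∂f/∂x) dx + (∂f/∂y) dy + (∂f/∂z) dz. The components of the vector representation are exactly the entries of grad f in Cartesian coordinates:
  ∂f/∂x = -2*y*z
  ∂f/∂y = -2*x*z
  ∂f/∂z = -2*x*y.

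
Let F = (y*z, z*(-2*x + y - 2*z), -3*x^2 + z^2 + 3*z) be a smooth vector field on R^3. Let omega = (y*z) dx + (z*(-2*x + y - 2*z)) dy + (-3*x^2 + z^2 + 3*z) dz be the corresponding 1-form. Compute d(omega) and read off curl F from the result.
d(omega) = (2*x - y + 4*z) dy ∧ dz + (6*x + y) dz ∧ dx + (-3*z) dx ∧ dy; curl F = (2*x - y + 4*z, 6*x + y, -3*z)

d omega = sum_{i<j} (∂f_j/∂x_i - ∂f_i/∂x_j) dx_i ∧ dx_j. Under the identification (dy ∧ dz, dz ∧ dx, dx ∧ dy) ↔ (e_x, e_y, e_z), the coefficients are exactly the components of curl F. Compute:
  ∂R/∂y - ∂Q/∂z = (0) - (-2*x + y - 4*z) = 2*x - y + 4*z
  ∂P/∂z - ∂R/∂x = (y) - (-6*x) = 6*x + y
  ∂Q/∂x - ∂P/∂y = (-2*z) - (z) = -3*z.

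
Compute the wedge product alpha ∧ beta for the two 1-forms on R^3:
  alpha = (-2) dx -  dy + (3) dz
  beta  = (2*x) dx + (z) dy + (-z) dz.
alpha ∧ beta = (2*x - 2*z) dx ∧ dy + (-6*x + 2*z) dx ∧ dz + (-2*z) dy ∧ dz

Distribute the wedge, using dx_i ∧ dx_j = -dx_j ∧ dx_i and dx_i ∧ dx_i = 0. For each pair (i, j) with i < j, the coefficient of dx_i ∧ dx_j in alpha ∧ beta is (alpha_i * beta_j - alpha_j * beta_i). Collecting: alpha ∧ beta = (2*x - 2*z) dx ∧ dy + (-6*x + 2*z) dx ∧ dz + (-2*z) dy ∧ dz.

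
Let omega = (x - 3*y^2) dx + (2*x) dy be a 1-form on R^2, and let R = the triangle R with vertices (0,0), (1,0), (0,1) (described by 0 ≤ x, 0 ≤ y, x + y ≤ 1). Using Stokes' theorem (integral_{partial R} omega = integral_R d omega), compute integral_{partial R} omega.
integral_(partial R) omega = 2

Stokes: integral_partial_R omega = integral_R d omega with d omega = (∂Q/∂x - ∂P/∂y) dx ∧ dy.
  ∂Q/∂x = 2
  ∂P/∂y = -6*y
  integrand = ∂Q/∂x - ∂P/∂y = 6*y + 2.
Integrating over R: integral_0^1 integral_0^{1-x} (6*y + 2) dy dx = 2.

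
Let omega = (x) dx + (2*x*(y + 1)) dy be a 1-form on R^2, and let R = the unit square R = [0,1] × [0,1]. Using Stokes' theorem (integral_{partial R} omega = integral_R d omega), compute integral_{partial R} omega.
integral_(partial R) omega = 3

Stokes: integral_partial_R omega = integral_R d omega with d omega = (∂Q/∂x - ∂P/∂y) dx ∧ dy.
  ∂Q/∂x = 2*y + 2
  ∂P/∂y = 0
  integrand = ∂Q/∂x - ∂P/∂y = 2*y + 2.
Integrating over R: integral_0^1 integral_0^1 (2*y + 2) dx dy = 3.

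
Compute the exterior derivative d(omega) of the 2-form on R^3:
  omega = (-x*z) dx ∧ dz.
d(omega) = 0

For a 2-form omega = sum_{i<j} g_{ij} dx_i ∧ dx_j, the exterior derivative is
  d(omega) = sum_{i<j} d(g_{ij}) ∧ dx_i ∧ dx_j = sum_{i<j, k} (∂g_{ij}/∂x_k) dx_k ∧ dx_i ∧ dx_j.
Expand each term, using dx_k ∧ dx_i ∧ dx_j = sgn(permutation) dx_{(a)} ∧ dx_{(b)} ∧ dx_{(c)} with (a < b < c) sorted:

Collecting like 3-forms: d(omega) = 0.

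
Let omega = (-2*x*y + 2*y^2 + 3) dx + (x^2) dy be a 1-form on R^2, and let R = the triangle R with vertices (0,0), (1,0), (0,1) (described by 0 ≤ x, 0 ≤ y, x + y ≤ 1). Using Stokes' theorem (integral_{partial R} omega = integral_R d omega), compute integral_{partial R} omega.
integral_(partial R) omega = 0

Stokes: integral_partial_R omega = integral_R d omega with d omega = (∂Q/∂x - ∂P/∂y) dx ∧ dy.
  ∂Q/∂x = 2*x
  ∂P/∂y = -2*x + 4*y
  integrand = ∂Q/∂x - ∂P/∂y = 4*x - 4*y.
Integrating over R: integral_0^1 integral_0^{1-x} (4*x - 4*y) dy dx = 0.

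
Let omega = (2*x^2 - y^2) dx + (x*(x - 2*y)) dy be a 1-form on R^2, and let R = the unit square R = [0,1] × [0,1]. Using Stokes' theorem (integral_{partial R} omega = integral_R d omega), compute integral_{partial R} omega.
integral_(partial R) omega = 1

Stokes: integral_partial_R omega = integral_R d omega with d omega = (∂Q/∂x - ∂P/∂y) dx ∧ dy.
  ∂Q/∂x = 2*x - 2*y
  ∂P/∂y = -2*y
  integrand = ∂Q/∂x - ∂P/∂y = 2*x.
Integrating over R: integral_0^1 integral_0^1 (2*x) dx dy = 1.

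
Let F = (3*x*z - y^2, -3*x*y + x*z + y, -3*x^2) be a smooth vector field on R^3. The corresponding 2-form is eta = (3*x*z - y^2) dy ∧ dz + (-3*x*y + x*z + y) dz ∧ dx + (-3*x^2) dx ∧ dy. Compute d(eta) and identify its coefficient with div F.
d(eta) = (-3*x + 3*z + 1) dx ∧ dy ∧ dz; div F = -3*x + 3*z + 1

For a 2-form in R^3 of the form above, applying d gives a 3-form with coefficient ∂P/∂x + ∂Q/∂y + ∂R/∂z:
  ∂P/∂x = 3*z
  ∂Q/∂y = 1 - 3*x
  ∂R/∂z = 0
Sum = -3*x + 3*z + 1, which is exactly div F.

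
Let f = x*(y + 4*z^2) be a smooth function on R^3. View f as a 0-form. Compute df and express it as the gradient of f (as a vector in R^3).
df = (y + 4*z^2) dx + (x) dy + (8*x*z) dz; grad f = (y + 4*z^2, x, 8*x*z)

For a 0-form f, d f = (∂f/∂x) dx + (∂f/∂y) dy + (∂f/∂z) dz. The components of the vector representation are exactly the entries of grad f in Cartesian coordinates:
  ∂f/∂x = y + 4*z^2
  ∂f/∂y = x
  ∂f/∂z = 8*x*z.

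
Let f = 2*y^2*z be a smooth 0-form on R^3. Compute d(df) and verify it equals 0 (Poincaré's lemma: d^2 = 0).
d(df) = 0

Step 1: df = sum_i (∂f/∂x_i) dx_i = (0) dx + (4*y*z) dy + (2*y^2) dz.
Step 2: Apply d again. Using the 1-form formula, the coefficient of dx ∧ dy in d(df) is ∂^2 f/∂x ∂y - ∂^2 f/∂y ∂x = (0) - (0) = 0 (equality of mixed partials for smooth f).
Similarly for dx ∧ dz and dy ∧ dz — all coefficients vanish. So d(df) = 0.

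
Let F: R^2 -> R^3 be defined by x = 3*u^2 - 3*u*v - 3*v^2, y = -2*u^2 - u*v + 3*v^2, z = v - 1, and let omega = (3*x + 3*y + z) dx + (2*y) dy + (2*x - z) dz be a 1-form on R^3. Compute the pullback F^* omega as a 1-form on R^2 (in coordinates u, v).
F^* omega = (34*u^3 - 69*u^2*v + 14*u*v^2 + 6*u*v - 6*u - 6*v^3 - 3*v^2 + 3*v) du + (-5*u^3 - 4*u^2*v + 6*u^2 + 54*u*v^2 - 9*u*v + 3*u + 36*v^3 - 12*v^2 + 5*v + 1) dv

Using F^*(f dg) = (f ∘ F) d(g ∘ F), substitute each coordinate x_i by F_i(u, v) in f_i, and replace dx_i by d F_i = (∂F_i/∂u) du + (∂F_i/∂v) dv.
  For the x component: f_1(F) = 3*u^2 - 12*u*v + v - 1; d F_1 = (6*u - 3*v) du + (-3*u - 6*v) dv
  For the y component: f_2(F) = -4*u^2 - 2*u*v + 6*v^2; d F_2 = (-4*u - v) du + (-u + 6*v) dv
  For the z component: f_3(F) = 6*u^2 - 6*u*v - 6*v^2 - v + 1; d F_3 = (0) du + (1) dv
Combining and collecting du, dv coefficients:
  coeff of du: 34*u^3 - 69*u^2*v + 14*u*v^2 + 6*u*v - 6*u - 6*v^3 - 3*v^2 + 3*v
  coeff of dv: -5*u^3 - 4*u^2*v + 6*u^2 + 54*u*v^2 - 9*u*v + 3*u + 36*v^3 - 12*v^2 + 5*v + 1
F^* omega = (34*u^3 - 69*u^2*v + 14*u*v^2 + 6*u*v - 6*u - 6*v^3 - 3*v^2 + 3*v) du + (-5*u^3 - 4*u^2*v + 6*u^2 + 54*u*v^2 - 9*u*v + 3*u + 36*v^3 - 12*v^2 + 5*v + 1) dv.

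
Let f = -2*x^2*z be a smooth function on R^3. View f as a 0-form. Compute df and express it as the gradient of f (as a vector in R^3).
df = (-4*x*z) dx + (0) dy + (-2*x^2) dz; grad f = (-4*x*z, 0, -2*x^2)

For a 0-form f, d f = (∂f/∂x) dx + (∂f/∂y) dy + (∂f/∂z) dz. The components of the vector representation are exactly the entries of grad f in Cartesian coordinates:
  ∂f/∂x = -4*x*z
  ∂f/∂y = 0
  ∂f/∂z = -2*x^2.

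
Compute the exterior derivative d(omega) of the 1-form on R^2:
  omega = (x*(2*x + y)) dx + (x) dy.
d(omega) = (1 - x) dx ∧ dy

For a 1-form omega = sum_i f_i dx_i, the exterior derivative is
  d(omega) = sum_{i < j} (∂f_j/∂x_i - ∂f_i/∂x_j) dx_i ∧ dx_j.
  coefficient of dx ∧ dy: ∂f_2/∂x - ∂f_1/∂y = ∂(x)/∂x - ∂(x*(2*x + y))/∂y = 1 - x
Assembling: d(omega) = (1 - x) dx ∧ dy.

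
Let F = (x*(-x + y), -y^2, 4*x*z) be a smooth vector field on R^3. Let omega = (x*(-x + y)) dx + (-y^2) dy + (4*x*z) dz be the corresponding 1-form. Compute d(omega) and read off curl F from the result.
d(omega) = (0) dy ∧ dz + (-4*z) dz ∧ dx + (-x) dx ∧ dy; curl F = (0, -4*z, -x)

d omega = sum_{i<j} (∂f_j/∂x_i - ∂f_i/∂x_j) dx_i ∧ dx_j. Under the identification (dy ∧ dz, dz ∧ dx, dx ∧ dy) ↔ (e_x, e_y, e_z), the coefficients are exactly the components of curl F. Compute:
  ∂R/∂y - ∂Q/∂z = (0) - (0) = 0
  ∂P/∂z - ∂R/∂x = (0) - (4*z) = -4*z
  ∂Q/∂x - ∂P/∂y = (0) - (x) = -x.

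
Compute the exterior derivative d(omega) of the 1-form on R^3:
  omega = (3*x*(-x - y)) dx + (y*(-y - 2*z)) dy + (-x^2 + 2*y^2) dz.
d(omega) = (3*x) dx ∧ dy + (-2*x) dx ∧ dz + (6*y) dy ∧ dz

For a 1-form omega = sum_i f_i dx_i, the exterior derivative is
  d(omega) = sum_{i < j} (∂f_j/∂x_i - ∂f_i/∂x_j) dx_i ∧ dx_j.
  coefficient of dx ∧ dy: ∂f_2/∂x - ∂f_1/∂y = ∂(y*(-y - 2*z))/∂x - ∂(3*x*(-x - y))/∂y = 3*x
  coefficient of dx ∧ dz: ∂f_3/∂x - ∂f_1/∂z = ∂(-x^2 + 2*y^2)/∂x - ∂(3*x*(-x - y))/∂z = -2*x
  coefficient of dy ∧ dz: ∂f_3/∂y - ∂f_2/∂z = ∂(-x^2 + 2*y^2)/∂y - ∂(y*(-y - 2*z))/∂z = 6*y
Assembling: d(omega) = (3*x) dx ∧ dy + (-2*x) dx ∧ dz + (6*y) dy ∧ dz.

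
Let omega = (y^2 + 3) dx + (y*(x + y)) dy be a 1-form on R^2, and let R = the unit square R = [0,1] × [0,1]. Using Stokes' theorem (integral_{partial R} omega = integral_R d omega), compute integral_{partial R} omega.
integral_(partial R) omega = -1/2

Stokes: integral_partial_R omega = integral_R d omega with d omega = (∂Q/∂x - ∂P/∂y) dx ∧ dy.
  ∂Q/∂x = y
  ∂P/∂y = 2*y
  integrand = ∂Q/∂x - ∂P/∂y = -y.
Integrating over R: integral_0^1 integral_0^1 (-y) dx dy = -1/2.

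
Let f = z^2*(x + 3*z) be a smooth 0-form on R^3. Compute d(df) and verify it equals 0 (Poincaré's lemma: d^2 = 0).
d(df) = 0

Step 1: df = sum_i (∂f/∂x_i) dx_i = (z^2) dx + (0) dy + (z*(2*x + 9*z)) dz.
Step 2: Apply d again. Using the 1-form formula, the coefficient of dx ∧ dy in d(df) is ∂^2 f/∂x ∂y - ∂^2 f/∂y ∂x = (0) - (0) = 0 (equality of mixed partials for smooth f).
Similarly for dx ∧ dz and dy ∧ dz — all coefficients vanish. So d(df) = 0.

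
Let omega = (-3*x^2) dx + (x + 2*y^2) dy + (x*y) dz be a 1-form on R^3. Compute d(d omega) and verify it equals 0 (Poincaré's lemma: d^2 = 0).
d(d omega) = 0

Step 1: d omega = sum_{i<j} (∂f_j/∂x_i - ∂f_i/∂x_j) dx_i ∧ dx_j:
  coeff of dx ∧ dy: 1
  coeff of dx ∧ dz: y
  coeff of dy ∧ dz: x
Step 2: Apply d again to each 2-form coefficient. The only possible 3-form in R^3 is dx ∧ dy ∧ dz, with coefficient
  ∂(coeff of dy∧dz)/∂x - ∂(coeff of dx∧dz)/∂y + ∂(coeff of dx∧dy)/∂z
  = ∂/∂x (x) - ∂/∂y (y) + ∂/∂z (1).
Each of these terms simplifies to sums of mixed partials that cancel in pairs. The result is 0 (by equality of mixed partials for smooth functions — Schwarz / Clairaut).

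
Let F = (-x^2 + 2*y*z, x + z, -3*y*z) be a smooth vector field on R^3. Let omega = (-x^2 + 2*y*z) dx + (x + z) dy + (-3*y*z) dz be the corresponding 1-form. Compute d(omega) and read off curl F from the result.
d(omega) = (-3*z - 1) dy ∧ dz + (2*y) dz ∧ dx + (1 - 2*z) dx ∧ dy; curl F = (-3*z - 1, 2*y, 1 - 2*z)

d omega = sum_{i<j} (∂f_j/∂x_i - ∂f_i/∂x_j) dx_i ∧ dx_j. Under the identification (dy ∧ dz, dz ∧ dx, dx ∧ dy) ↔ (e_x, e_y, e_z), the coefficients are exactly the components of curl F. Compute:
  ∂R/∂y - ∂Q/∂z = (-3*z) - (1) = -3*z - 1
  ∂P/∂z - ∂R/∂x = (2*y) - (0) = 2*y
  ∂Q/∂x - ∂P/∂y = (1) - (2*z) = 1 - 2*z.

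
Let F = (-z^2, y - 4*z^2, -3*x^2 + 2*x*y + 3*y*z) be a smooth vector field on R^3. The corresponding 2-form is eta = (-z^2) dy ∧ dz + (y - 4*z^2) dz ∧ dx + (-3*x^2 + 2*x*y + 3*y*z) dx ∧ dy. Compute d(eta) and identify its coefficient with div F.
d(eta) = (3*y + 1) dx ∧ dy ∧ dz; div F = 3*y + 1

For a 2-form in R^3 of the form above, applying d gives a 3-form with coefficient ∂P/∂x + ∂Q/∂y + ∂R/∂z:
  ∂P/∂x = 0
  ∂Q/∂y = 1
  ∂R/∂z = 3*y
Sum = 3*y + 1, which is exactly div F.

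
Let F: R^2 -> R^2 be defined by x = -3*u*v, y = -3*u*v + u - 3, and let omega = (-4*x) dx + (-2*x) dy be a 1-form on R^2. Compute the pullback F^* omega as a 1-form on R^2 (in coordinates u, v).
F^* omega = (6*u*v*(1 - 9*v)) du + (-54*u^2*v) dv

Using F^*(f dg) = (f ∘ F) d(g ∘ F), substitute each coordinate x_i by F_i(u, v) in f_i, and replace dx_i by d F_i = (∂F_i/∂u) du + (∂F_i/∂v) dv.
  For the x component: f_1(F) = 12*u*v; d F_1 = (-3*v) du + (-3*u) dv
  For the y component: f_2(F) = 6*u*v; d F_2 = (1 - 3*v) du + (-3*u) dv
Combining and collecting du, dv coefficients:
  coeff of du: 6*u*v*(1 - 9*v)
  coeff of dv: -54*u^2*v
F^* omega = (6*u*v*(1 - 9*v)) du + (-54*u^2*v) dv.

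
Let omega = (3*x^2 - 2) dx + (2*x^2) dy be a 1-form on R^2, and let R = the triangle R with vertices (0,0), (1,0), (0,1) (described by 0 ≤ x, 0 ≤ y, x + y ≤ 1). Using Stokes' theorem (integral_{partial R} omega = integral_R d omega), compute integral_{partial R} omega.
integral_(partial R) omega = 2/3

Stokes: integral_partial_R omega = integral_R d omega with d omega = (∂Q/∂x - ∂P/∂y) dx ∧ dy.
  ∂Q/∂x = 4*x
  ∂P/∂y = 0
  integrand = ∂Q/∂x - ∂P/∂y = 4*x.
Integrating over R: integral_0^1 integral_0^{1-x} (4*x) dy dx = 2/3.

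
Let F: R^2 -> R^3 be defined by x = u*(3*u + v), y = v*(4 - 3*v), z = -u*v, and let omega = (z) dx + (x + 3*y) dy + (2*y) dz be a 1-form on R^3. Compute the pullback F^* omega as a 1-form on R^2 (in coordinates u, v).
F^* omega = (v*(-6*u^2 - u*v + 6*v^2 - 8*v)) du + (-19*u^2*v + 12*u^2 - 4*u*v + 54*v^3 - 108*v^2 + 48*v) dv

Using F^*(f dg) = (f ∘ F) d(g ∘ F), substitute each coordinate x_i by F_i(u, v) in f_i, and replace dx_i by d F_i = (∂F_i/∂u) du + (∂F_i/∂v) dv.
  For the x component: f_1(F) = -u*v; d F_1 = (6*u + v) du + (u) dv
  For the y component: f_2(F) = 3*u^2 + u*v - 9*v^2 + 12*v; d F_2 = (0) du + (4 - 6*v) dv
  For the z component: f_3(F) = 2*v*(4 - 3*v); d F_3 = (-v) du + (-u) dv
Combining and collecting du, dv coefficients:
  coeff of du: v*(-6*u^2 - u*v + 6*v^2 - 8*v)
  coeff of dv: -19*u^2*v + 12*u^2 - 4*u*v + 54*v^3 - 108*v^2 + 48*v
F^* omega = (v*(-6*u^2 - u*v + 6*v^2 - 8*v)) du + (-19*u^2*v + 12*u^2 - 4*u*v + 54*v^3 - 108*v^2 + 48*v) dv.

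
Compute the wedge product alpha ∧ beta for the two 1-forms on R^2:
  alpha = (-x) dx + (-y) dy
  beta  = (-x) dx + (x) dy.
alpha ∧ beta = (-x*(x + y)) dx ∧ dy

Distribute the wedge, using dx_i ∧ dx_j = -dx_j ∧ dx_i and dx_i ∧ dx_i = 0. For each pair (i, j) with i < j, the coefficient of dx_i ∧ dx_j in alpha ∧ beta is (alpha_i * beta_j - alpha_j * beta_i). Collecting: alpha ∧ beta = (-x*(x + y)) dx ∧ dy.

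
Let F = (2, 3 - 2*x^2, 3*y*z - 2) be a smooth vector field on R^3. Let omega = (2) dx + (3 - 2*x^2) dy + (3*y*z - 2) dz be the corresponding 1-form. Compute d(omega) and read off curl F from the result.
d(omega) = (3*z) dy ∧ dz + (0) dz ∧ dx + (-4*x) dx ∧ dy; curl F = (3*z, 0, -4*x)

d omega = sum_{i<j} (∂f_j/∂x_i - ∂f_i/∂x_j) dx_i ∧ dx_j. Under the identification (dy ∧ dz, dz ∧ dx, dx ∧ dy) ↔ (e_x, e_y, e_z), the coefficients are exactly the components of curl F. Compute:
  ∂R/∂y - ∂Q/∂z = (3*z) - (0) = 3*z
  ∂P/∂z - ∂R/∂x = (0) - (0) = 0
  ∂Q/∂x - ∂P/∂y = (-4*x) - (0) = -4*x.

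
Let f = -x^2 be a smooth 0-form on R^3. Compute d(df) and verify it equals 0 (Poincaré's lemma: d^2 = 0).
d(df) = 0

Step 1: df = sum_i (∂f/∂x_i) dx_i = (-2*x) dx + (0) dy + (0) dz.
Step 2: Apply d again. Using the 1-form formula, the coefficient of dx ∧ dy in d(df) is ∂^2 f/∂x ∂y - ∂^2 f/∂y ∂x = (0) - (0) = 0 (equality of mixed partials for smooth f).
Similarly for dx ∧ dz and dy ∧ dz — all coefficients vanish. So d(df) = 0.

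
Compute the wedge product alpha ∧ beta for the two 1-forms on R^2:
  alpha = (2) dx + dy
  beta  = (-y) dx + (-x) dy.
alpha ∧ beta = (-2*x + y) dx ∧ dy

Distribute the wedge, using dx_i ∧ dx_j = -dx_j ∧ dx_i and dx_i ∧ dx_i = 0. For each pair (i, j) with i < j, the coefficient of dx_i ∧ dx_j in alpha ∧ beta is (alpha_i * beta_j - alpha_j * beta_i). Collecting: alpha ∧ beta = (-2*x + y) dx ∧ dy.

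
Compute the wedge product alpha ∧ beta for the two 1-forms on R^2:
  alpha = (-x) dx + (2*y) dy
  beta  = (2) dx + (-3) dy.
alpha ∧ beta = (3*x - 4*y) dx ∧ dy

Distribute the wedge, using dx_i ∧ dx_j = -dx_j ∧ dx_i and dx_i ∧ dx_i = 0. For each pair (i, j) with i < j, the coefficient of dx_i ∧ dx_j in alpha ∧ beta is (alpha_i * beta_j - alpha_j * beta_i). Collecting: alpha ∧ beta = (3*x - 4*y) dx ∧ dy.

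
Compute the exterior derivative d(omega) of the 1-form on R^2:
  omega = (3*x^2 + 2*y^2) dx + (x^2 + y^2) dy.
d(omega) = (2*x - 4*y) dx ∧ dy

For a 1-form omega = sum_i f_i dx_i, the exterior derivative is
  d(omega) = sum_{i < j} (∂f_j/∂x_i - ∂f_i/∂x_j) dx_i ∧ dx_j.
  coefficient of dx ∧ dy: ∂f_2/∂x - ∂f_1/∂y = ∂(x^2 + y^2)/∂x - ∂(3*x^2 + 2*y^2)/∂y = 2*x - 4*y
Assembling: d(omega) = (2*x - 4*y) dx ∧ dy.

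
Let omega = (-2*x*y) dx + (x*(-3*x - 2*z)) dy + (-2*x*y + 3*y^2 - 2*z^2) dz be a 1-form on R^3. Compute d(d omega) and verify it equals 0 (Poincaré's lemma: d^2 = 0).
d(d omega) = 0

Step 1: d omega = sum_{i<j} (∂f_j/∂x_i - ∂f_i/∂x_j) dx_i ∧ dx_j:
  coeff of dx ∧ dy: -4*x - 2*z
  coeff of dx ∧ dz: -2*y
  coeff of dy ∧ dz: 6*y
Step 2: Apply d again to each 2-form coefficient. The only possible 3-form in R^3 is dx ∧ dy ∧ dz, with coefficient
  ∂(coeff of dy∧dz)/∂x - ∂(coeff of dx∧dz)/∂y + ∂(coeff of dx∧dy)/∂z
  = ∂/∂x (6*y) - ∂/∂y (-2*y) + ∂/∂z (-4*x - 2*z).
Each of these terms simplifies to sums of mixed partials that cancel in pairs. The result is 0 (by equality of mixed partials for smooth functions — Schwarz / Clairaut).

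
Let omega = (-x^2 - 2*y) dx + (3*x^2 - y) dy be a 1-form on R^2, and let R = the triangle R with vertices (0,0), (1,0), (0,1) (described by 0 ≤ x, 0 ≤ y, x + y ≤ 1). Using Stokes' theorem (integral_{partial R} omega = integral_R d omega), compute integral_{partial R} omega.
integral_(partial R) omega = 2

Stokes: integral_partial_R omega = integral_R d omega with d omega = (∂Q/∂x - ∂P/∂y) dx ∧ dy.
  ∂Q/∂x = 6*x
  ∂P/∂y = -2
  integrand = ∂Q/∂x - ∂P/∂y = 6*x + 2.
Integrating over R: integral_0^1 integral_0^{1-x} (6*x + 2) dy dx = 2.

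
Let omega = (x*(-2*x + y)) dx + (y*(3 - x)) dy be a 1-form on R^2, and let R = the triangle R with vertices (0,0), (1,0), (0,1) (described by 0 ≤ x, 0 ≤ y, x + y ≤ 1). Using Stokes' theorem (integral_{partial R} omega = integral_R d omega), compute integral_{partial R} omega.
integral_(partial R) omega = -1/3

Stokes: integral_partial_R omega = integral_R d omega with d omega = (∂Q/∂x - ∂P/∂y) dx ∧ dy.
  ∂Q/∂x = -y
  ∂P/∂y = x
  integrand = ∂Q/∂x - ∂P/∂y = -x - y.
Integrating over R: integral_0^1 integral_0^{1-x} (-x - y) dy dx = -1/3.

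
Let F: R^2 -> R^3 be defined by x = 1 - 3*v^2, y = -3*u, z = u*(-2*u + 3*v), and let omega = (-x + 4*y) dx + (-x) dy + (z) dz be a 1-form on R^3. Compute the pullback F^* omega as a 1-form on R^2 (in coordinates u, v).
F^* omega = (8*u^3 - 18*u^2*v + 9*u*v^2 - 9*v^2 + 3) du + (-6*u^3 + 9*u^2*v + 72*u*v - 18*v^3 + 6*v) dv

Using F^*(f dg) = (f ∘ F) d(g ∘ F), substitute each coordinate x_i by F_i(u, v) in f_i, and replace dx_i by d F_i = (∂F_i/∂u) du + (∂F_i/∂v) dv.
  For the x component: f_1(F) = -12*u + 3*v^2 - 1; d F_1 = (0) du + (-6*v) dv
  For the y component: f_2(F) = 3*v^2 - 1; d F_2 = (-3) du + (0) dv
  For the z component: f_3(F) = u*(-2*u + 3*v); d F_3 = (-4*u + 3*v) du + (3*u) dv
Combining and collecting du, dv coefficients:
  coeff of du: 8*u^3 - 18*u^2*v + 9*u*v^2 - 9*v^2 + 3
  coeff of dv: -6*u^3 + 9*u^2*v + 72*u*v - 18*v^3 + 6*v
F^* omega = (8*u^3 - 18*u^2*v + 9*u*v^2 - 9*v^2 + 3) du + (-6*u^3 + 9*u^2*v + 72*u*v - 18*v^3 + 6*v) dv.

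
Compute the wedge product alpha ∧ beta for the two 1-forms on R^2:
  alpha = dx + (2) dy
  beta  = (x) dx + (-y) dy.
alpha ∧ beta = (-2*x - y) dx ∧ dy

Distribute the wedge, using dx_i ∧ dx_j = -dx_j ∧ dx_i and dx_i ∧ dx_i = 0. For each pair (i, j) with i < j, the coefficient of dx_i ∧ dx_j in alpha ∧ beta is (alpha_i * beta_j - alpha_j * beta_i). Collecting: alpha ∧ beta = (-2*x - y) dx ∧ dy.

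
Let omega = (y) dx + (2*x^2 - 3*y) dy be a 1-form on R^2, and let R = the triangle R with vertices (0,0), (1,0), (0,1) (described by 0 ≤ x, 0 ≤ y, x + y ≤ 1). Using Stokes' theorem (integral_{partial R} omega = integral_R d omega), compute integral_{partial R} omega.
integral_(partial R) omega = 1/6

Stokes: integral_partial_R omega = integral_R d omega with d omega = (∂Q/∂x - ∂P/∂y) dx ∧ dy.
  ∂Q/∂x = 4*x
  ∂P/∂y = 1
  integrand = ∂Q/∂x - ∂P/∂y = 4*x - 1.
Integrating over R: integral_0^1 integral_0^{1-x} (4*x - 1) dy dx = 1/6.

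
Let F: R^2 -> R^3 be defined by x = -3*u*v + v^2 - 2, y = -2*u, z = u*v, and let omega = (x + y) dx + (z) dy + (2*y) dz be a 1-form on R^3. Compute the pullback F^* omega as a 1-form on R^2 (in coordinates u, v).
F^* omega = (3*v*(3*u*v - v^2 + 2)) du + (9*u^2*v + 2*u^2 - 9*u*v^2 - 4*u*v + 6*u + 2*v^3 - 4*v) dv

Using F^*(f dg) = (f ∘ F) d(g ∘ F), substitute each coordinate x_i by F_i(u, v) in f_i, and replace dx_i by d F_i = (∂F_i/∂u) du + (∂F_i/∂v) dv.
  For the x component: f_1(F) = -3*u*v - 2*u + v^2 - 2; d F_1 = (-3*v) du + (-3*u + 2*v) dv
  For the y component: f_2(F) = u*v; d F_2 = (-2) du + (0) dv
  For the z component: f_3(F) = -4*u; d F_3 = (v) du + (u) dv
Combining and collecting du, dv coefficients:
  coeff of du: 3*v*(3*u*v - v^2 + 2)
  coeff of dv: 9*u^2*v + 2*u^2 - 9*u*v^2 - 4*u*v + 6*u + 2*v^3 - 4*v
F^* omega = (3*v*(3*u*v - v^2 + 2)) du + (9*u^2*v + 2*u^2 - 9*u*v^2 - 4*u*v + 6*u + 2*v^3 - 4*v) dv.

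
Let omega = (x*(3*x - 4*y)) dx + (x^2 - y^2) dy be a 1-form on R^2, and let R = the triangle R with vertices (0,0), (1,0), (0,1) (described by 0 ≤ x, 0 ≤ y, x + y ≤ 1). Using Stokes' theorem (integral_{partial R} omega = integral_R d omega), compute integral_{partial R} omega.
integral_(partial R) omega = 1

Stokes: integral_partial_R omega = integral_R d omega with d omega = (∂Q/∂x - ∂P/∂y) dx ∧ dy.
  ∂Q/∂x = 2*x
  ∂P/∂y = -4*x
  integrand = ∂Q/∂x - ∂P/∂y = 6*x.
Integrating over R: integral_0^1 integral_0^{1-x} (6*x) dy dx = 1.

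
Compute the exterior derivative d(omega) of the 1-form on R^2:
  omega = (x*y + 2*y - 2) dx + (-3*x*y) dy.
d(omega) = (-x - 3*y - 2) dx ∧ dy

For a 1-form omega = sum_i f_i dx_i, the exterior derivative is
  d(omega) = sum_{i < j} (∂f_j/∂x_i - ∂f_i/∂x_j) dx_i ∧ dx_j.
  coefficient of dx ∧ dy: ∂f_2/∂x - ∂f_1/∂y = ∂(-3*x*y)/∂x - ∂(x*y + 2*y - 2)/∂y = -x - 3*y - 2
Assembling: d(omega) = (-x - 3*y - 2) dx ∧ dy.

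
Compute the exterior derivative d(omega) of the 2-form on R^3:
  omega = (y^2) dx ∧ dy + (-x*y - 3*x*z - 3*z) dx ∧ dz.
d(omega) = (x) dx ∧ dy ∧ dz

For a 2-form omega = sum_{i<j} g_{ij} dx_i ∧ dx_j, the exterior derivative is
  d(omega) = sum_{i<j} d(g_{ij}) ∧ dx_i ∧ dx_j = sum_{i<j, k} (∂g_{ij}/∂x_k) dx_k ∧ dx_i ∧ dx_j.
Expand each term, using dx_k ∧ dx_i ∧ dx_j = sgn(permutation) dx_{(a)} ∧ dx_{(b)} ∧ dx_{(c)} with (a < b < c) sorted:
  d(-x*y - 3*x*z - 3*z) includes (∂/∂y)(-x*y - 3*x*z - 3*z) dy = (-x) dy, which multiplied by dx ∧ dz gives (x) dx ∧ dy ∧ dz
Collecting like 3-forms: d(omega) = (x) dx ∧ dy ∧ dz.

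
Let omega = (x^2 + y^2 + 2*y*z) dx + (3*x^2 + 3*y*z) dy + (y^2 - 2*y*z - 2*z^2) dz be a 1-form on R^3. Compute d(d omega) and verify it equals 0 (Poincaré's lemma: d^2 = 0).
d(d omega) = 0

Step 1: d omega = sum_{i<j} (∂f_j/∂x_i - ∂f_i/∂x_j) dx_i ∧ dx_j:
  coeff of dx ∧ dy: 6*x - 2*y - 2*z
  coeff of dx ∧ dz: -2*y
  coeff of dy ∧ dz: -y - 2*z
Step 2: Apply d again to each 2-form coefficient. The only possible 3-form in R^3 is dx ∧ dy ∧ dz, with coefficient
  ∂(coeff of dy∧dz)/∂x - ∂(coeff of dx∧dz)/∂y + ∂(coeff of dx∧dy)/∂z
  = ∂/∂x (-y - 2*z) - ∂/∂y (-2*y) + ∂/∂z (6*x - 2*y - 2*z).
Each of these terms simplifies to sums of mixed partials that cancel in pairs. The result is 0 (by equality of mixed partials for smooth functions — Schwarz / Clairaut).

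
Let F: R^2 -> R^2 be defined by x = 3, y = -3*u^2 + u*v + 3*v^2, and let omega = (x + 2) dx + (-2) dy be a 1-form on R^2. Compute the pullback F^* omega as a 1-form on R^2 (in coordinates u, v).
F^* omega = (12*u - 2*v) du + (-2*u - 12*v) dv

Using F^*(f dg) = (f ∘ F) d(g ∘ F), substitute each coordinate x_i by F_i(u, v) in f_i, and replace dx_i by d F_i = (∂F_i/∂u) du + (∂F_i/∂v) dv.
  For the x component: f_1(F) = 5; d F_1 = (0) du + (0) dv
  For the y component: f_2(F) = -2; d F_2 = (-6*u + v) du + (u + 6*v) dv
Combining and collecting du, dv coefficients:
  coeff of du: 12*u - 2*v
  coeff of dv: -2*u - 12*v
F^* omega = (12*u - 2*v) du + (-2*u - 12*v) dv.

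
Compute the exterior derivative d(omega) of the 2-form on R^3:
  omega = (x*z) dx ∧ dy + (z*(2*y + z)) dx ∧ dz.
d(omega) = (x - 2*z) dx ∧ dy ∧ dz

For a 2-form omega = sum_{i<j} g_{ij} dx_i ∧ dx_j, the exterior derivative is
  d(omega) = sum_{i<j} d(g_{ij}) ∧ dx_i ∧ dx_j = sum_{i<j, k} (∂g_{ij}/∂x_k) dx_k ∧ dx_i ∧ dx_j.
Expand each term, using dx_k ∧ dx_i ∧ dx_j = sgn(permutation) dx_{(a)} ∧ dx_{(b)} ∧ dx_{(c)} with (a < b < c) sorted:
  d(x*z) includes (∂/∂z)(x*z) dz = (x) dz, which multiplied by dx ∧ dy gives (x) dx ∧ dy ∧ dz
  d(z*(2*y + z)) includes (∂/∂y)(z*(2*y + z)) dy = (2*z) dy, which multiplied by dx ∧ dz gives (-2*z) dx ∧ dy ∧ dz
Collecting like 3-forms: d(omega) = (x - 2*z) dx ∧ dy ∧ dz.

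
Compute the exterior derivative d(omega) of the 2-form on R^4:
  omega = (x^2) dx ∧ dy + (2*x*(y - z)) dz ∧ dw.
d(omega) = (2*y - 2*z) dx ∧ dz ∧ dw + (2*x) dy ∧ dz ∧ dw

For a 2-form omega = sum_{i<j} g_{ij} dx_i ∧ dx_j, the exterior derivative is
  d(omega) = sum_{i<j} d(g_{ij}) ∧ dx_i ∧ dx_j = sum_{i<j, k} (∂g_{ij}/∂x_k) dx_k ∧ dx_i ∧ dx_j.
Expand each term, using dx_k ∧ dx_i ∧ dx_j = sgn(permutation) dx_{(a)} ∧ dx_{(b)} ∧ dx_{(c)} with (a < b < c) sorted:
  d(2*x*(y - z)) includes (∂/∂x)(2*x*(y - z)) dx = (2*y - 2*z) dx, which multiplied by dz ∧ dw gives (2*y - 2*z) dx ∧ dz ∧ dw
  d(2*x*(y - z)) includes (∂/∂y)(2*x*(y - z)) dy = (2*x) dy, which multiplied by dz ∧ dw gives (2*x) dy ∧ dz ∧ dw
Collecting like 3-forms: d(omega) = (2*y - 2*z) dx ∧ dz ∧ dw + (2*x) dy ∧ dz ∧ dw.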